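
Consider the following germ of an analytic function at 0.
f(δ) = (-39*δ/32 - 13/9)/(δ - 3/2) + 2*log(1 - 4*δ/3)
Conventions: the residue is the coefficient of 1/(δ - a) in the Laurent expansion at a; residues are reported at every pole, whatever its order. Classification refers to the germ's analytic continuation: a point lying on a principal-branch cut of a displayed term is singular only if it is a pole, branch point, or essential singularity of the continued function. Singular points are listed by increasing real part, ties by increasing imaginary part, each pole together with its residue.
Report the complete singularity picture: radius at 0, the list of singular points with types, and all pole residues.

Denominator factor (δ - 3/2): pole of order 1 at 3/2, modulus 3/2.
Branch term (2)*log(1 - δ/(3/4)): its argument vanishes at δ = 3/4, a logarithmic branch point, modulus 3/4.
The radius of convergence is the smallest modulus among the singular points: 3/4.
The branch term is analytic at 3/2 and contributes nothing to the residue; only the rational part matters.
At the order-1 pole 3/2 set g(δ) = (δ - (3/2))*(rational part) = -39*δ/32 - 13/9.
Simple pole: residue = g(a) at a = 3/2, which is -1885/576.
List the singular points by increasing real part (a conjugate pair: the negative imaginary part first).

Radius of convergence at 0: 3/4.
At 3/4: a logarithmic branch point.
At 3/2: a pole of order 1; residue -1885/576.


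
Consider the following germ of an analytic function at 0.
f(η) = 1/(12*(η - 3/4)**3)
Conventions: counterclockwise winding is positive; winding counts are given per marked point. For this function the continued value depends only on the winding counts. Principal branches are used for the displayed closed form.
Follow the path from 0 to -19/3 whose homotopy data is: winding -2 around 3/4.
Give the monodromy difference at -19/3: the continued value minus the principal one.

Continued minus principal equals 0.

The function is rational, hence single-valued: continuing it around any pole returns the same value, so the difference is 0.


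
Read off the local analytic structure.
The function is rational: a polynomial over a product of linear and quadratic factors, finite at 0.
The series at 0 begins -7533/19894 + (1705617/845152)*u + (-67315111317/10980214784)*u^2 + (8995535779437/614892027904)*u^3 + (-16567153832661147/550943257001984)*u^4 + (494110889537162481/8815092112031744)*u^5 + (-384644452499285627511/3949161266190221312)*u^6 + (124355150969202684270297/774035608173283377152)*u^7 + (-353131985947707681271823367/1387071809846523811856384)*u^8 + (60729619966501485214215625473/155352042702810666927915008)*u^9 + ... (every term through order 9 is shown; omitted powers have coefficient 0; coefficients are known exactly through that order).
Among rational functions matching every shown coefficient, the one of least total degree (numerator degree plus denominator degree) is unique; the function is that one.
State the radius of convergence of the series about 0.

No rational of total degree below 8 reproduces all 10 coefficients; solving the [1/7] Pade equations on them gives f(u) = (17*u/11 - 31/29)/((u + 7/6)**3*(u**2 - 7*u/8 - 4/3)**2), whose expansion matches every shown term.
Denominator factor (u**2 - 7*u/8 - 4/3)^2: discriminant 1171/192, real irrational roots 7/16 + (1/48)*sqrt(3513) and 7/16 - (1/48)*sqrt(3513); poles of order 2, moduli 7/16 + (1/48)*sqrt(3513) and -7/16 + (1/48)*sqrt(3513).
Denominator factor (u + 7/6)^3: pole of order 3 at -7/6, modulus 7/6.
The radius of convergence is the smallest modulus among the singular points: -7/16 + (1/48)*sqrt(3513).

The radius of convergence is -7/16 + (1/48)*sqrt(3513).


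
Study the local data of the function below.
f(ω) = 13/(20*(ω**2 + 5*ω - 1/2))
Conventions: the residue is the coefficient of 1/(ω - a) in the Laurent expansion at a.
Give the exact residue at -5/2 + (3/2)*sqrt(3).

The factor ω**2 + 5*ω - 1/2 splits as (ω - a)(ω - a') with a = -5/2 + (3/2)*sqrt(3), a' = -5/2 - (3/2)*sqrt(3). At the order-1 pole a set g(ω) = (ω - a)*f(ω) = [13/20] / (ω - a').
Simple pole: residue = g(a) at a = -5/2 + (3/2)*sqrt(3), which is (13/180)*sqrt(3).

The residue is (13/180)*sqrt(3).


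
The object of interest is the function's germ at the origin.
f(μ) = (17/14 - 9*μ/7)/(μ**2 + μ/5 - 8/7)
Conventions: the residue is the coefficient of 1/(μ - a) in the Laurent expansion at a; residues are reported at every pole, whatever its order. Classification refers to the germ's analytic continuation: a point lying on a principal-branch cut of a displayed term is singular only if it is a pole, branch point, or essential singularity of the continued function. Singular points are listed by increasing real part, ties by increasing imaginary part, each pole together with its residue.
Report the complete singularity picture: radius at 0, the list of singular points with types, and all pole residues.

Radius of convergence at 0: -1/10 + (1/70)*sqrt(5649).
At -1/10 - (1/70)*sqrt(5649): a pole of order 1; residue -9/14 - (47/5649)*sqrt(5649).
At -1/10 + (1/70)*sqrt(5649): a pole of order 1; residue -9/14 + (47/5649)*sqrt(5649).

Denominator factor (μ**2 + μ/5 - 8/7): discriminant 807/175, real irrational roots -1/10 + (1/70)*sqrt(5649) and -1/10 - (1/70)*sqrt(5649); poles of order 1, moduli -1/10 + (1/70)*sqrt(5649) and 1/10 + (1/70)*sqrt(5649).
The radius of convergence is the smallest modulus among the singular points: -1/10 + (1/70)*sqrt(5649).
The factor μ**2 + μ/5 - 8/7 splits as (μ - a)(μ - a') with a = -1/10 - (1/70)*sqrt(5649), a' = -1/10 + (1/70)*sqrt(5649). At the order-1 pole a set g(μ) = (μ - a)*f(μ) = [17/14 - 9*μ/7] / (μ - a').
Simple pole: residue = g(a) at a = -1/10 - (1/70)*sqrt(5649), which is -9/14 - (47/5649)*sqrt(5649).
The factor μ**2 + μ/5 - 8/7 splits as (μ - a)(μ - a') with a = -1/10 + (1/70)*sqrt(5649), a' = -1/10 - (1/70)*sqrt(5649). At the order-1 pole a set g(μ) = (μ - a)*f(μ) = [17/14 - 9*μ/7] / (μ - a').
Simple pole: residue = g(a) at a = -1/10 + (1/70)*sqrt(5649), which is -9/14 + (47/5649)*sqrt(5649).
List the singular points by increasing real part (a conjugate pair: the negative imaginary part first).


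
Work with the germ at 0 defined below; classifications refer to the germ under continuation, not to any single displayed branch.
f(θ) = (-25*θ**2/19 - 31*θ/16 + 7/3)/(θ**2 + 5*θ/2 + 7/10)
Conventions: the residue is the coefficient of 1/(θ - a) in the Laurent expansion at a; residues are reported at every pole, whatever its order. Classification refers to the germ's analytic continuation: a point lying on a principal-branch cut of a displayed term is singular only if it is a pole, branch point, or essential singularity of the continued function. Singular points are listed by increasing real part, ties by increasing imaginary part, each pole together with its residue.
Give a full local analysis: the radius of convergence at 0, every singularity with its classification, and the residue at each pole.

Denominator factor (θ**2 + 5*θ/2 + 7/10): discriminant 69/20, real irrational roots -5/4 + (1/20)*sqrt(345) and -5/4 - (1/20)*sqrt(345); poles of order 1, moduli 5/4 - (1/20)*sqrt(345) and 5/4 + (1/20)*sqrt(345).
The radius of convergence is the smallest modulus among the singular points: 5/4 - (1/20)*sqrt(345).
The factor θ**2 + 5*θ/2 + 7/10 splits as (θ - a)(θ - a') with a = -5/4 - (1/20)*sqrt(345), a' = -5/4 + (1/20)*sqrt(345). At the order-1 pole a set g(θ) = (θ - a)*f(θ) = [-25*θ**2/19 - 31*θ/16 + 7/3] / (θ - a').
Simple pole: residue = g(a) at a = -5/4 - (1/20)*sqrt(345), which is 411/608 - (5707/125856)*sqrt(345).
The factor θ**2 + 5*θ/2 + 7/10 splits as (θ - a)(θ - a') with a = -5/4 + (1/20)*sqrt(345), a' = -5/4 - (1/20)*sqrt(345). At the order-1 pole a set g(θ) = (θ - a)*f(θ) = [-25*θ**2/19 - 31*θ/16 + 7/3] / (θ - a').
Simple pole: residue = g(a) at a = -5/4 + (1/20)*sqrt(345), which is 411/608 + (5707/125856)*sqrt(345).
List the singular points by increasing real part (a conjugate pair: the negative imaginary part first).

Radius of convergence at 0: 5/4 - (1/20)*sqrt(345).
At -5/4 - (1/20)*sqrt(345): a pole of order 1; residue 411/608 - (5707/125856)*sqrt(345).
At -5/4 + (1/20)*sqrt(345): a pole of order 1; residue 411/608 + (5707/125856)*sqrt(345).


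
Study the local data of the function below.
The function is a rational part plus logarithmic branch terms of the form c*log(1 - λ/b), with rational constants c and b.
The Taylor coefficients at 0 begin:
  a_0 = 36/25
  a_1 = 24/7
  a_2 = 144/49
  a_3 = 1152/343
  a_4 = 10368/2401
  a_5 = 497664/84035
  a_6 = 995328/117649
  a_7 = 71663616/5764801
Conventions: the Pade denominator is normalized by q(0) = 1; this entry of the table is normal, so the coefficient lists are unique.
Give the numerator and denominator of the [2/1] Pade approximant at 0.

The Pade approximant has numerator coefficients [36/25, 312/175, -48/49]; denominator coefficients [1, -8/7].

Taylor coefficients needed (read off): a_0 = 36/25, a_1 = 24/7, a_2 = 144/49, a_3 = 1152/343.
Write the denominator as Q(λ) = 1 + q1*λ. Requiring Q*f - P = O(λ^4) with deg P <= 2 kills the coefficients of λ^3..λ^3 in Q*f:
  λ^3: a_3 + q1*a_2 = 0, i.e. 1152/343 + (144/49)*q1 = 0.
Solving this linear system: q1 = -8/7.
The numerator is Q*f truncated at degree 2: P0 = a_0 = 36/25; P1 = a_1 + q1*a_0 = 312/175; P2 = a_2 + q1*a_1 = -48/49.


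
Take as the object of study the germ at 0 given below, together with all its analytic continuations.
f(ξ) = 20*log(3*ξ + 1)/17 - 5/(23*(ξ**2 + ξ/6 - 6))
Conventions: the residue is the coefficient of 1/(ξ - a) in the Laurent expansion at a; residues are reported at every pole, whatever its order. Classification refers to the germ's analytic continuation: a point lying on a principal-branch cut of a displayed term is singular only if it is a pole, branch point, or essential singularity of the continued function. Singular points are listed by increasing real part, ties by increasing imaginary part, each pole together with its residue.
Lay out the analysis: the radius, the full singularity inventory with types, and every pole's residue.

Denominator factor (ξ**2 + ξ/6 - 6): discriminant 865/36, real irrational roots -1/12 + (1/12)*sqrt(865) and -1/12 - (1/12)*sqrt(865); poles of order 1, moduli -1/12 + (1/12)*sqrt(865) and 1/12 + (1/12)*sqrt(865).
Branch term (20/17)*log(1 - ξ/(-1/3)): its argument vanishes at ξ = -1/3, a logarithmic branch point, modulus 1/3.
The radius of convergence is the smallest modulus among the singular points: 1/3.
The branch term is analytic at -1/12 - (1/12)*sqrt(865) and contributes nothing to the residue; only the rational part matters.
The factor ξ**2 + ξ/6 - 6 splits as (ξ - a)(ξ - a') with a = -1/12 - (1/12)*sqrt(865), a' = -1/12 + (1/12)*sqrt(865). At the order-1 pole a set g(ξ) = (ξ - a)*(rational part) = [-5/23] / (ξ - a').
Simple pole: residue = g(a) at a = -1/12 - (1/12)*sqrt(865), which is (6/3979)*sqrt(865).
The branch term is analytic at -1/12 + (1/12)*sqrt(865) and contributes nothing to the residue; only the rational part matters.
The factor ξ**2 + ξ/6 - 6 splits as (ξ - a)(ξ - a') with a = -1/12 + (1/12)*sqrt(865), a' = -1/12 - (1/12)*sqrt(865). At the order-1 pole a set g(ξ) = (ξ - a)*(rational part) = [-5/23] / (ξ - a').
Simple pole: residue = g(a) at a = -1/12 + (1/12)*sqrt(865), which is -(6/3979)*sqrt(865).
List the singular points by increasing real part (a conjugate pair: the negative imaginary part first).

Radius of convergence at 0: 1/3.
At -1/12 - (1/12)*sqrt(865): a pole of order 1; residue (6/3979)*sqrt(865).
At -1/3: a logarithmic branch point.
At -1/12 + (1/12)*sqrt(865): a pole of order 1; residue -(6/3979)*sqrt(865).


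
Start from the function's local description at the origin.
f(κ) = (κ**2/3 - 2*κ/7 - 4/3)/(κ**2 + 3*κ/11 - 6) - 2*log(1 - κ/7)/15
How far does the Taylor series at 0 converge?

The radius of convergence is -3/22 + (1/22)*sqrt(2913).

Denominator factor (κ**2 + 3*κ/11 - 6): discriminant 2913/121, real irrational roots -3/22 + (1/22)*sqrt(2913) and -3/22 - (1/22)*sqrt(2913); poles of order 1, moduli -3/22 + (1/22)*sqrt(2913) and 3/22 + (1/22)*sqrt(2913).
Branch term (-2/15)*log(1 - κ/(7)): its argument vanishes at κ = 7, a logarithmic branch point, modulus 7.
The radius of convergence is the smallest modulus among the singular points: -3/22 + (1/22)*sqrt(2913).


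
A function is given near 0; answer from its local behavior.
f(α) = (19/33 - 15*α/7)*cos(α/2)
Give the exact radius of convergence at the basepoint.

The factor cos(α/2) is entire and contributes no finite singular point.
The polynomial part has no poles.
No finite singular points: the Taylor series at 0 converges everywhere.

The radius of convergence is infinite.


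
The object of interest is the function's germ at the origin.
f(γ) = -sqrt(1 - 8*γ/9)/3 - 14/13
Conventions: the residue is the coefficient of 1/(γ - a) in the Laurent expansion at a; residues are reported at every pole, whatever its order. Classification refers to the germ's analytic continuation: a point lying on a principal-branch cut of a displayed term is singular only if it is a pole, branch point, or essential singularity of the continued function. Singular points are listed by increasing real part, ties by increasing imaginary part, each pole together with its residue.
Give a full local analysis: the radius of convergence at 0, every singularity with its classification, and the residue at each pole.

Branch term (-1/3)*sqrt(1 - γ/(9/8)): its argument vanishes at γ = 9/8, a square-root branch point, modulus 9/8.
The radius of convergence is the smallest modulus among the singular points: 9/8.

Radius of convergence at 0: 9/8.
At 9/8: an algebraic (square-root) branch point.


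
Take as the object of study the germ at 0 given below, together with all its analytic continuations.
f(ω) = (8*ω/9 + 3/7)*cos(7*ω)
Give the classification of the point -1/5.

The point is a regular point.

There is no denominator, hence no pole anywhere.
The factor cos(7*ω) is entire.
So the germ continues analytically to -1/5.


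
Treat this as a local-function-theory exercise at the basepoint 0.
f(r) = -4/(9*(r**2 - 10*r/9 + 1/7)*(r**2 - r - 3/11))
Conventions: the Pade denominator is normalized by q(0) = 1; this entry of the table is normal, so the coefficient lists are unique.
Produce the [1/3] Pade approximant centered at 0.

The Pade approximant has numerator coefficients [308/27, 308/57]; denominator coefficients [1, -622/171, -13919/513, 21677/513].

Taylor coefficients needed (expand at 0): a_0 = 308/27, a_1 = 11396/243, a_2 = 1049972/2187, a_3 = 49930496/19683, a_4 = 3591084728/177147.
Write the denominator as Q(r) = 1 + q1*r + q2*r^2 + q3*r^3. Requiring Q*f - P = O(r^5) with deg P <= 1 kills the coefficients of r^2..r^4 in Q*f:
  r^2: a_2 + q1*a_1 + q2*a_0 = 0, i.e. 1049972/2187 + (11396/243)*q1 + (308/27)*q2 = 0.
  r^3: a_3 + q1*a_2 + q2*a_1 + q3*a_0 = 0, i.e. 49930496/19683 + (1049972/2187)*q1 + (11396/243)*q2 + (308/27)*q3 = 0.
  r^4: a_4 + q1*a_3 + q2*a_2 + q3*a_1 = 0, i.e. 3591084728/177147 + (49930496/19683)*q1 + (1049972/2187)*q2 + (11396/243)*q3 = 0.
Solving this linear system: q1 = -622/171, q2 = -13919/513, q3 = 21677/513.
The numerator is Q*f truncated at degree 1: P0 = a_0 = 308/27; P1 = a_1 + q1*a_0 = 308/57.


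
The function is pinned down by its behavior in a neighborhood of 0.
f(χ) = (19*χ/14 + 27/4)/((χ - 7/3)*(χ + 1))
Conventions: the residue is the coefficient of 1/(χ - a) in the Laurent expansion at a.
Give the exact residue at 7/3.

The residue is 119/40.

At the order-1 pole 7/3 set g(χ) = (χ - (7/3))*f(χ) = (19*χ/14 + 27/4)/(χ + 1).
Simple pole: residue = g(a) at a = 7/3, which is 119/40.


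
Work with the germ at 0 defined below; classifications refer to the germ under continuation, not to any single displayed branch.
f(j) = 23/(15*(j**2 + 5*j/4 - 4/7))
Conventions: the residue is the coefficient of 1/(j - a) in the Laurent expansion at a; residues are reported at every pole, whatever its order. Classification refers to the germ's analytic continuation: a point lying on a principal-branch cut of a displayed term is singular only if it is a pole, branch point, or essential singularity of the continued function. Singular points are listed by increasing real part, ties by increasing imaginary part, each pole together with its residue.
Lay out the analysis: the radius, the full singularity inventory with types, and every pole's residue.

Radius of convergence at 0: -5/8 + (1/56)*sqrt(3017).
At -5/8 - (1/56)*sqrt(3017): a pole of order 1; residue -(92/6465)*sqrt(3017).
At -5/8 + (1/56)*sqrt(3017): a pole of order 1; residue (92/6465)*sqrt(3017).

Denominator factor (j**2 + 5*j/4 - 4/7): discriminant 431/112, real irrational roots -5/8 + (1/56)*sqrt(3017) and -5/8 - (1/56)*sqrt(3017); poles of order 1, moduli -5/8 + (1/56)*sqrt(3017) and 5/8 + (1/56)*sqrt(3017).
The radius of convergence is the smallest modulus among the singular points: -5/8 + (1/56)*sqrt(3017).
The factor j**2 + 5*j/4 - 4/7 splits as (j - a)(j - a') with a = -5/8 - (1/56)*sqrt(3017), a' = -5/8 + (1/56)*sqrt(3017). At the order-1 pole a set g(j) = (j - a)*f(j) = [23/15] / (j - a').
Simple pole: residue = g(a) at a = -5/8 - (1/56)*sqrt(3017), which is -(92/6465)*sqrt(3017).
The factor j**2 + 5*j/4 - 4/7 splits as (j - a)(j - a') with a = -5/8 + (1/56)*sqrt(3017), a' = -5/8 - (1/56)*sqrt(3017). At the order-1 pole a set g(j) = (j - a)*f(j) = [23/15] / (j - a').
Simple pole: residue = g(a) at a = -5/8 + (1/56)*sqrt(3017), which is (92/6465)*sqrt(3017).
List the singular points by increasing real part (a conjugate pair: the negative imaginary part first).


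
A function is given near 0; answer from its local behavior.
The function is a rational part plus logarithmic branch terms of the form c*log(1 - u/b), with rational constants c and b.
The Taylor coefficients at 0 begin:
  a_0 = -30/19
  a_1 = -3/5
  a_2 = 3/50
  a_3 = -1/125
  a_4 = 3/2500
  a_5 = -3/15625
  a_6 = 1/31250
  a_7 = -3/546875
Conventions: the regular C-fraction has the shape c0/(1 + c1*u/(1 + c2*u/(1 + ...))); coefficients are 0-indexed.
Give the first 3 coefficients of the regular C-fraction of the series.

The regular C-fraction coefficients are [-30/19, -19/50, 12/25].

Taylor coefficients (read off): a_0 = -30/19, a_1 = -3/5, a_2 = 3/50.
c0 = a_0 = -30/19. Peel one level at a time: if S = 1 + c*u/S' with S'(0) = 1, then c is the u-coefficient of S and S' = c*u/(S - 1).
S_1 = c0/f = 1 + (-19/50)*u + (114/625)*u^2 + ...; c1 = -19/50.
S_2 = c1*u/(S_1 - 1) = 1 + (12/25)*u + ...; c2 = 12/25.


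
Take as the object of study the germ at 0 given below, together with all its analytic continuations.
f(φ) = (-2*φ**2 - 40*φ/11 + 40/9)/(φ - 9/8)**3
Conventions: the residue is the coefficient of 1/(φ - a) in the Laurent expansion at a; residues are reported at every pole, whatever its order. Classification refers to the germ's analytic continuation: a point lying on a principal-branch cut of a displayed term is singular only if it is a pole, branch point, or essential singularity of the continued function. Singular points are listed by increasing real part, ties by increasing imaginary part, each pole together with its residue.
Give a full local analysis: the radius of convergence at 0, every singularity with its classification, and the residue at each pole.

Radius of convergence at 0: 9/8.
At 9/8: a pole of order 3; residue -2.

Denominator factor (φ - 9/8)^3: pole of order 3 at 9/8, modulus 9/8.
The radius of convergence is the smallest modulus among the singular points: 9/8.
At the order-3 pole 9/8 set g(φ) = (φ - (9/8))^3*f(φ) = -2*φ**2 - 40*φ/11 + 40/9.
Order-3 pole: residue = g''(a)/2; g''(9/8) = -4, so the residue is -2.


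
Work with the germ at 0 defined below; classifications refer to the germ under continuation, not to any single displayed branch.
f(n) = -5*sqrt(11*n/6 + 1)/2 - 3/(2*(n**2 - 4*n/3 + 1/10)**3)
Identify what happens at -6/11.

The term (-5/2)*sqrt(1 - n/(-6/11)) has argument 1 - -6/11/(-6/11) = 0 at -6/11: a square-root (algebraic, two-sheeted) branch point; the remaining terms are analytic or single-valued there.

The point is an algebraic (square-root) branch point.


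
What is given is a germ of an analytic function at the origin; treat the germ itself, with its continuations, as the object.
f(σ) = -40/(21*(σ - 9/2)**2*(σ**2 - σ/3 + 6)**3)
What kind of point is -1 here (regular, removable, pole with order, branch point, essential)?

Denominator factors: σ - 9/2 = -11/2 at σ = -1; σ**2 - σ/3 + 6 = 22/3 at σ = -1 — none vanishes.
So the germ continues analytically to -1.

The point is a regular point.


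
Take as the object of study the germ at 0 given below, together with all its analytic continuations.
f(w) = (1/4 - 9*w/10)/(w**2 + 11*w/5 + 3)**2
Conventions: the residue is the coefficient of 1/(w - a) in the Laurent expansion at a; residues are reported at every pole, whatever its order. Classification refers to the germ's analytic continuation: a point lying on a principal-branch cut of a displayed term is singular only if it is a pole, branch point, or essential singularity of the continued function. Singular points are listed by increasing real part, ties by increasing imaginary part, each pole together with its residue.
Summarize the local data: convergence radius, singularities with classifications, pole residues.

Radius of convergence at 0: sqrt(3).
At (-11/10) - ((1/10)*sqrt(179))*i: a pole of order 2; residue ((310/32041)*sqrt(179))*i.
At (-11/10) + ((1/10)*sqrt(179))*i: a pole of order 2; residue -((310/32041)*sqrt(179))*i.

Denominator factor (w**2 + 11*w/5 + 3)^2: discriminant -179/25, complex-conjugate roots (-11/10) + ((1/10)*sqrt(179))*i and (-11/10) - ((1/10)*sqrt(179))*i; poles of order 2, moduli sqrt(3) and sqrt(3).
The radius of convergence is the smallest modulus among the singular points: sqrt(3).
The factor w**2 + 11*w/5 + 3 splits as (w - a)(w - a') with a = (-11/10) - ((1/10)*sqrt(179))*i, a' = (-11/10) + ((1/10)*sqrt(179))*i. At the order-2 pole a set g(w) = (w - a)^2*f(w) = [1/4 - 9*w/10] / (w - a')^2.
Order-2 pole: residue = g'(a); g'((-11/10) - ((1/10)*sqrt(179))*i) = ((310/32041)*sqrt(179))*i, so the residue is ((310/32041)*sqrt(179))*i.
The factor w**2 + 11*w/5 + 3 splits as (w - a)(w - a') with a = (-11/10) + ((1/10)*sqrt(179))*i, a' = (-11/10) - ((1/10)*sqrt(179))*i. At the order-2 pole a set g(w) = (w - a)^2*f(w) = [1/4 - 9*w/10] / (w - a')^2.
Order-2 pole: residue = g'(a); g'((-11/10) + ((1/10)*sqrt(179))*i) = -((310/32041)*sqrt(179))*i, so the residue is -((310/32041)*sqrt(179))*i.
List the singular points by increasing real part (a conjugate pair: the negative imaginary part first).


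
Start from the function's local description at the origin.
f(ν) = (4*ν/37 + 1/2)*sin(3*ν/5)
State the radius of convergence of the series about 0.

The radius of convergence is infinite.

The factor sin(3*ν/5) is entire and contributes no finite singular point.
The polynomial part has no poles.
No finite singular points: the Taylor series at 0 converges everywhere.


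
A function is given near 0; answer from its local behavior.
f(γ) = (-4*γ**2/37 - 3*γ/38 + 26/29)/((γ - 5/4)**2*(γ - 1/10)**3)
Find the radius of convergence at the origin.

The radius of convergence is 1/10.

Denominator factor (γ - 5/4)^2: pole of order 2 at 5/4, modulus 5/4.
Denominator factor (γ - 1/10)^3: pole of order 3 at 1/10, modulus 1/10.
The radius of convergence is the smallest modulus among the singular points: 1/10.


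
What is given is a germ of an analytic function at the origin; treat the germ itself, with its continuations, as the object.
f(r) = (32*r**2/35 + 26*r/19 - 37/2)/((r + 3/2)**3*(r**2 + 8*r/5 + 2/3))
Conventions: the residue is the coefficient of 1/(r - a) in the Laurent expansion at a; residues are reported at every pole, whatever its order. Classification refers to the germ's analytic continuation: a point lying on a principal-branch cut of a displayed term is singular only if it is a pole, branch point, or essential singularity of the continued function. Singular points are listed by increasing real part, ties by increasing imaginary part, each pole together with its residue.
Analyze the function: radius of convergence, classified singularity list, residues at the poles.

Radius of convergence at 0: (1/3)*sqrt(6).
At -3/2: a pole of order 3; residue -788447640/3962203.
At (-4/5) - ((1/15)*sqrt(6))*i: a pole of order 1; residue (394223820/3962203) - ((196297905/3962203)*sqrt(6))*i.
At (-4/5) + ((1/15)*sqrt(6))*i: a pole of order 1; residue (394223820/3962203) + ((196297905/3962203)*sqrt(6))*i.

Denominator factor (r**2 + 8*r/5 + 2/3): discriminant -8/75, complex-conjugate roots (-4/5) + ((1/15)*sqrt(6))*i and (-4/5) - ((1/15)*sqrt(6))*i; poles of order 1, moduli (1/3)*sqrt(6) and (1/3)*sqrt(6).
Denominator factor (r + 3/2)^3: pole of order 3 at -3/2, modulus 3/2.
The radius of convergence is the smallest modulus among the singular points: (1/3)*sqrt(6).
At the order-3 pole -3/2 set g(r) = (r - (-3/2))^3*f(r) = (32*r**2/35 + 26*r/19 - 37/2)/(r**2 + 8*r/5 + 2/3).
Order-3 pole: residue = g''(a)/2; g''(-3/2) = -1576895280/3962203, so the residue is -788447640/3962203.
The factor r**2 + 8*r/5 + 2/3 splits as (r - a)(r - a') with a = (-4/5) - ((1/15)*sqrt(6))*i, a' = (-4/5) + ((1/15)*sqrt(6))*i. At the order-1 pole a set g(r) = (r - a)*f(r) = [(32*r**2/35 + 26*r/19 - 37/2)/(r + 3/2)**3] / (r - a').
Simple pole: residue = g(a) at a = (-4/5) - ((1/15)*sqrt(6))*i, which is (394223820/3962203) - ((196297905/3962203)*sqrt(6))*i.
The factor r**2 + 8*r/5 + 2/3 splits as (r - a)(r - a') with a = (-4/5) + ((1/15)*sqrt(6))*i, a' = (-4/5) - ((1/15)*sqrt(6))*i. At the order-1 pole a set g(r) = (r - a)*f(r) = [(32*r**2/35 + 26*r/19 - 37/2)/(r + 3/2)**3] / (r - a').
Simple pole: residue = g(a) at a = (-4/5) + ((1/15)*sqrt(6))*i, which is (394223820/3962203) + ((196297905/3962203)*sqrt(6))*i.
List the singular points by increasing real part (a conjugate pair: the negative imaginary part first).


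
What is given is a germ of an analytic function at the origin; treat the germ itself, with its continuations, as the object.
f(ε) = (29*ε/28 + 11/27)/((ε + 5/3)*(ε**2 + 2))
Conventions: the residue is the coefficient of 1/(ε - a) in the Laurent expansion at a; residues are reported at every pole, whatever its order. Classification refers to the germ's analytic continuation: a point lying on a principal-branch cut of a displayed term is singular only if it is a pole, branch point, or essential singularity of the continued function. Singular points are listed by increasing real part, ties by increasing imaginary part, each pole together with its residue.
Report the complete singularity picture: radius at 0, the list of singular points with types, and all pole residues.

Radius of convergence at 0: sqrt(2).
At -5/3: a pole of order 1; residue -997/3612.
At -(sqrt(2))*i: a pole of order 1; residue (997/7224) + ((3119/21672)*sqrt(2))*i.
At (sqrt(2))*i: a pole of order 1; residue (997/7224) - ((3119/21672)*sqrt(2))*i.

Denominator factor (ε**2 + 2): discriminant -8, complex-conjugate roots (sqrt(2))*i and -(sqrt(2))*i; poles of order 1, moduli sqrt(2) and sqrt(2).
Denominator factor (ε + 5/3): pole of order 1 at -5/3, modulus 5/3.
The radius of convergence is the smallest modulus among the singular points: sqrt(2).
At the order-1 pole -5/3 set g(ε) = (ε - (-5/3))*f(ε) = (29*ε/28 + 11/27)/(ε**2 + 2).
Simple pole: residue = g(a) at a = -5/3, which is -997/3612.
The factor ε**2 + 2 splits as (ε - a)(ε - a') with a = -(sqrt(2))*i, a' = (sqrt(2))*i. At the order-1 pole a set g(ε) = (ε - a)*f(ε) = [(29*ε/28 + 11/27)/(ε + 5/3)] / (ε - a').
Simple pole: residue = g(a) at a = -(sqrt(2))*i, which is (997/7224) + ((3119/21672)*sqrt(2))*i.
The factor ε**2 + 2 splits as (ε - a)(ε - a') with a = (sqrt(2))*i, a' = -(sqrt(2))*i. At the order-1 pole a set g(ε) = (ε - a)*f(ε) = [(29*ε/28 + 11/27)/(ε + 5/3)] / (ε - a').
Simple pole: residue = g(a) at a = (sqrt(2))*i, which is (997/7224) - ((3119/21672)*sqrt(2))*i.
List the singular points by increasing real part (a conjugate pair: the negative imaginary part first).


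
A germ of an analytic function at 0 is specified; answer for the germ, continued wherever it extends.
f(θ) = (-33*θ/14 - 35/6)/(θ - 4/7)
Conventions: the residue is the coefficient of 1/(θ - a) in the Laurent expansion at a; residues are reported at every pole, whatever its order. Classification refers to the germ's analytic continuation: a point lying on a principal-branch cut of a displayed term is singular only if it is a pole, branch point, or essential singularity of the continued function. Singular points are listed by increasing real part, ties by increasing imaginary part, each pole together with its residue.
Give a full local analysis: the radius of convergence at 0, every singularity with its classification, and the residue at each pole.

Denominator factor (θ - 4/7): pole of order 1 at 4/7, modulus 4/7.
The radius of convergence is the smallest modulus among the singular points: 4/7.
At the order-1 pole 4/7 set g(θ) = (θ - (4/7))*f(θ) = -33*θ/14 - 35/6.
Simple pole: residue = g(a) at a = 4/7, which is -2111/294.

Radius of convergence at 0: 4/7.
At 4/7: a pole of order 1; residue -2111/294.


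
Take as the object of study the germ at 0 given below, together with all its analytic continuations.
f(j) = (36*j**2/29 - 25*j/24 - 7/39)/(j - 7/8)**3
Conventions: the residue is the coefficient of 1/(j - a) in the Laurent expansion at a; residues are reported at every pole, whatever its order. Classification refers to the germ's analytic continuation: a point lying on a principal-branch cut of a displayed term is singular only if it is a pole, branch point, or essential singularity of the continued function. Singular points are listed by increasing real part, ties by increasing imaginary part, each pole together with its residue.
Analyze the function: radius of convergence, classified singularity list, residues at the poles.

Radius of convergence at 0: 7/8.
At 7/8: a pole of order 3; residue 36/29.

Denominator factor (j - 7/8)^3: pole of order 3 at 7/8, modulus 7/8.
The radius of convergence is the smallest modulus among the singular points: 7/8.
At the order-3 pole 7/8 set g(j) = (j - (7/8))^3*f(j) = 36*j**2/29 - 25*j/24 - 7/39.
Order-3 pole: residue = g''(a)/2; g''(7/8) = 72/29, so the residue is 36/29.


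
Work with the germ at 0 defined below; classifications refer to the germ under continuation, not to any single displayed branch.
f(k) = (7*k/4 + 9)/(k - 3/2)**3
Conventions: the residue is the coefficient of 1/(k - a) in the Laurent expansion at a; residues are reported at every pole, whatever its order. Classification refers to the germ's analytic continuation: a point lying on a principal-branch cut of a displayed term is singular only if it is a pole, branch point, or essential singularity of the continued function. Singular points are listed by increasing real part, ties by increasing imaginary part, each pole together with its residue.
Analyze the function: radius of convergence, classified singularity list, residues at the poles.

Denominator factor (k - 3/2)^3: pole of order 3 at 3/2, modulus 3/2.
The radius of convergence is the smallest modulus among the singular points: 3/2.
At the order-3 pole 3/2 set g(k) = (k - (3/2))^3*f(k) = 7*k/4 + 9.
Order-3 pole: residue = g''(a)/2; g''(3/2) = 0, so the residue is 0.

Radius of convergence at 0: 3/2.
At 3/2: a pole of order 3; residue 0.


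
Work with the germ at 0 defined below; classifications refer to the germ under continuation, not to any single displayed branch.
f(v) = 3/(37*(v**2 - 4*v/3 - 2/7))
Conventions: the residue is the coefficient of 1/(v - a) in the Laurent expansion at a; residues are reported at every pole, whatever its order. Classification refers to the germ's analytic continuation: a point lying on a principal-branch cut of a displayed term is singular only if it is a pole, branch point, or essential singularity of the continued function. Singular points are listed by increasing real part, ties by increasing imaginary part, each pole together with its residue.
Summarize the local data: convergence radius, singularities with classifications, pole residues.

Denominator factor (v**2 - 4*v/3 - 2/7): discriminant 184/63, real irrational roots 2/3 + (1/21)*sqrt(322) and 2/3 - (1/21)*sqrt(322); poles of order 1, moduli 2/3 + (1/21)*sqrt(322) and -2/3 + (1/21)*sqrt(322).
The radius of convergence is the smallest modulus among the singular points: -2/3 + (1/21)*sqrt(322).
The factor v**2 - 4*v/3 - 2/7 splits as (v - a)(v - a') with a = 2/3 - (1/21)*sqrt(322), a' = 2/3 + (1/21)*sqrt(322). At the order-1 pole a set g(v) = (v - a)*f(v) = [3/37] / (v - a').
Simple pole: residue = g(a) at a = 2/3 - (1/21)*sqrt(322), which is -(9/3404)*sqrt(322).
The factor v**2 - 4*v/3 - 2/7 splits as (v - a)(v - a') with a = 2/3 + (1/21)*sqrt(322), a' = 2/3 - (1/21)*sqrt(322). At the order-1 pole a set g(v) = (v - a)*f(v) = [3/37] / (v - a').
Simple pole: residue = g(a) at a = 2/3 + (1/21)*sqrt(322), which is (9/3404)*sqrt(322).
List the singular points by increasing real part (a conjugate pair: the negative imaginary part first).

Radius of convergence at 0: -2/3 + (1/21)*sqrt(322).
At 2/3 - (1/21)*sqrt(322): a pole of order 1; residue -(9/3404)*sqrt(322).
At 2/3 + (1/21)*sqrt(322): a pole of order 1; residue (9/3404)*sqrt(322).


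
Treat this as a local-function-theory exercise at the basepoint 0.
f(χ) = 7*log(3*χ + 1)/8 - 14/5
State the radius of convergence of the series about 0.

Branch term (7/8)*log(1 - χ/(-1/3)): its argument vanishes at χ = -1/3, a logarithmic branch point, modulus 1/3.
The radius of convergence is the smallest modulus among the singular points: 1/3.

The radius of convergence is 1/3.


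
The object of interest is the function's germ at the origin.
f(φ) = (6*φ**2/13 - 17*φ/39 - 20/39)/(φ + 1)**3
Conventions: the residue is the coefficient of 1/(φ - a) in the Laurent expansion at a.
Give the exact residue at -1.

The residue is 6/13.

At the order-3 pole -1 set g(φ) = (φ - (-1))^3*f(φ) = 6*φ**2/13 - 17*φ/39 - 20/39.
Order-3 pole: residue = g''(a)/2; g''(-1) = 12/13, so the residue is 6/13.


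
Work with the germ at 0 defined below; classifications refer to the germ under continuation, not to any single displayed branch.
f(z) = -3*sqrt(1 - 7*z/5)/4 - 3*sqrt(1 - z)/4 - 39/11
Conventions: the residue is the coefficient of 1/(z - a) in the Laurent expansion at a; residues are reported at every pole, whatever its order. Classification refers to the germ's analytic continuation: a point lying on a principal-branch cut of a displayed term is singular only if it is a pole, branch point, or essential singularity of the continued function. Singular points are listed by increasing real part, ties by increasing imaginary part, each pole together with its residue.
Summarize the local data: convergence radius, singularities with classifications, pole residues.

Radius of convergence at 0: 5/7.
At 5/7: an algebraic (square-root) branch point.
At 1: an algebraic (square-root) branch point.

Branch term (-3/4)*sqrt(1 - z/(5/7)): its argument vanishes at z = 5/7, a square-root branch point, modulus 5/7.
Branch term (-3/4)*sqrt(1 - z/(1)): its argument vanishes at z = 1, a square-root branch point, modulus 1.
The radius of convergence is the smallest modulus among the singular points: 5/7.
List the singular points by increasing real part (a conjugate pair: the negative imaginary part first).


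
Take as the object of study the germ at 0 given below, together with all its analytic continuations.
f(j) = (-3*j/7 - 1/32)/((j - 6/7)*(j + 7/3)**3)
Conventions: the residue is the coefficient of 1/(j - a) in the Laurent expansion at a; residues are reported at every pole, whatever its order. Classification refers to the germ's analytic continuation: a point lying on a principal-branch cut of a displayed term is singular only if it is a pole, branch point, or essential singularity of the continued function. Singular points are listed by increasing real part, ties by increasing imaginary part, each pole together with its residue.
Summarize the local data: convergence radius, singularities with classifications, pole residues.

Radius of convergence at 0: 6/7.
At -7/3: a pole of order 3; residue 118125/9624416.
At 6/7: a pole of order 1; residue -118125/9624416.

Denominator factor (j - 6/7): pole of order 1 at 6/7, modulus 6/7.
Denominator factor (j + 7/3)^3: pole of order 3 at -7/3, modulus 7/3.
The radius of convergence is the smallest modulus among the singular points: 6/7.
At the order-3 pole -7/3 set g(j) = (j - (-7/3))^3*f(j) = (-3*j/7 - 1/32)/(j - 6/7).
Order-3 pole: residue = g''(a)/2; g''(-7/3) = 118125/4812208, so the residue is 118125/9624416.
At the order-1 pole 6/7 set g(j) = (j - (6/7))*f(j) = (-3*j/7 - 1/32)/(j + 7/3)**3.
Simple pole: residue = g(a) at a = 6/7, which is -118125/9624416.
List the singular points by increasing real part (a conjugate pair: the negative imaginary part first).


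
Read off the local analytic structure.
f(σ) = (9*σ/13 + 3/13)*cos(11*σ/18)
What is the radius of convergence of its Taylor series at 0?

The radius of convergence is infinite.

The factor cos(11*σ/18) is entire and contributes no finite singular point.
The polynomial part has no poles.
No finite singular points: the Taylor series at 0 converges everywhere.


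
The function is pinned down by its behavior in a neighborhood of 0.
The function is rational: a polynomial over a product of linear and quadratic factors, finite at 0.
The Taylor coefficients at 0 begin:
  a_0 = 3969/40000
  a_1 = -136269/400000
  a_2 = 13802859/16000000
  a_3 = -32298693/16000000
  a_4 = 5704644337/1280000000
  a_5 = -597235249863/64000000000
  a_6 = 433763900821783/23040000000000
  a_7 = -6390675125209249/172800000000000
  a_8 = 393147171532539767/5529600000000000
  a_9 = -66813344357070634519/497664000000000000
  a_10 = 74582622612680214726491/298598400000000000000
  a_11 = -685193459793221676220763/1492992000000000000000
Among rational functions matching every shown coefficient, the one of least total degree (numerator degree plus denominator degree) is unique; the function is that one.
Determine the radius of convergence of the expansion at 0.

The radius of convergence is -1 + (2/3)*sqrt(6).

No rational of total degree below 10 reproduces all 12 coefficients; solving the [0/10] Pade equations on them gives f(z) = -27/(20*(z**2 - 2*z - 5/3)**3*(z**2 - z/7 + 12/7)**2), whose expansion matches every shown term.
Denominator factor (z**2 - z/7 + 12/7)^2: discriminant -335/49, complex-conjugate roots (1/14) + ((1/14)*sqrt(335))*i and (1/14) - ((1/14)*sqrt(335))*i; poles of order 2, moduli (2/7)*sqrt(21) and (2/7)*sqrt(21).
Denominator factor (z**2 - 2*z - 5/3)^3: discriminant 32/3, real irrational roots 1 + (2/3)*sqrt(6) and 1 - (2/3)*sqrt(6); poles of order 3, moduli 1 + (2/3)*sqrt(6) and -1 + (2/3)*sqrt(6).
The radius of convergence is the smallest modulus among the singular points: -1 + (2/3)*sqrt(6).


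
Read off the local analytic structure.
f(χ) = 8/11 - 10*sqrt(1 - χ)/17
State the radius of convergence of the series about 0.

The radius of convergence is 1.

Branch term (-10/17)*sqrt(1 - χ/(1)): its argument vanishes at χ = 1, a square-root branch point, modulus 1.
The radius of convergence is the smallest modulus among the singular points: 1.


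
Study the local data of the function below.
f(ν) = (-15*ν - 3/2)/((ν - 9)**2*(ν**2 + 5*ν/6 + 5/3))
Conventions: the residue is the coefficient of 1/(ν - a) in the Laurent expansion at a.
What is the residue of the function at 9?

The residue is 43857/292681.

At the order-2 pole 9 set g(ν) = (ν - (9))^2*f(ν) = (-15*ν - 3/2)/(ν**2 + 5*ν/6 + 5/3).
Order-2 pole: residue = g'(a); g'(9) = 43857/292681, so the residue is 43857/292681.


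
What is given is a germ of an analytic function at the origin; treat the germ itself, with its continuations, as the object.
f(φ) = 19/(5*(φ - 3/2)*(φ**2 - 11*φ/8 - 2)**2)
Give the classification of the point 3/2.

The denominator factor φ - 3/2 vanishes at 3/2 and appears to the power 1; the numerator there equals 19/5, nonzero, and no other factor vanishes.
Hence a pole whose order is the multiplicity, 1.

The point is a pole of order 1.
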